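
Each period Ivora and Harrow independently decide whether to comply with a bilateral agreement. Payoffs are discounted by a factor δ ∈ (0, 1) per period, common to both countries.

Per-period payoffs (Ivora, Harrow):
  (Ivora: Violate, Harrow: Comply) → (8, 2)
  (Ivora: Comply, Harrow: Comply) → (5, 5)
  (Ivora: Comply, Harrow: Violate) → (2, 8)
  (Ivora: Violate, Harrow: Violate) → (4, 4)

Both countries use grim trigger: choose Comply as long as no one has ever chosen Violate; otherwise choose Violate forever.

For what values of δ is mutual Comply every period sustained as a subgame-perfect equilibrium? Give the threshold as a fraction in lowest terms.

Under grim trigger the critical discount factor is (T−C)/(T−P) with T = 8, C = 5, P = 4.
δ* = (8−5)/(8−4) = 3/4.

3/4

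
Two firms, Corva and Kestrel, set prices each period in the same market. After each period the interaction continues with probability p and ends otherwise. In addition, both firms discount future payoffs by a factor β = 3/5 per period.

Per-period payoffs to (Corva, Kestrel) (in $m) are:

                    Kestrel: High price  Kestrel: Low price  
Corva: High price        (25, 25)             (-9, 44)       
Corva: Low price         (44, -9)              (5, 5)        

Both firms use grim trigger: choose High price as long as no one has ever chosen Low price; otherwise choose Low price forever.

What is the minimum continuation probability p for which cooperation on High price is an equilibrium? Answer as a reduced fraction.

95/117

With continuation probability p and discount β, the effective per-period discount factor is βp.
Grim-trigger IC: βp ≥ (44−25)/(44−5) = 19/39.
So p ≥ (19/39)/(3/5) = 95/117.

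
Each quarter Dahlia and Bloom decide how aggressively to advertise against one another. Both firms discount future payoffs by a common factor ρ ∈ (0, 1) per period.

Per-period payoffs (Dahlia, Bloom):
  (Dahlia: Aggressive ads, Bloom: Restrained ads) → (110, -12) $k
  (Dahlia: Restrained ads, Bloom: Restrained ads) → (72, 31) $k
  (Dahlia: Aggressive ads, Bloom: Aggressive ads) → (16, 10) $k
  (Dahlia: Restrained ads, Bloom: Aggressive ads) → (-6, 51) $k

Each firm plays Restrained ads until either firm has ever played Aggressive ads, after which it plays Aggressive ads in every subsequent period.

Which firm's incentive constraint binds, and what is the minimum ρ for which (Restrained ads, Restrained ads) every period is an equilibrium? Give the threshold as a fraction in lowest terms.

Dahlia's threshold: (110−72)/(110−16) = 19/47.
Bloom's threshold: (51−31)/(51−10) = 20/41.
19/47 < 20/41, so Bloom binds and ρ* = 20/41.

Bloom; ρ ≥ 20/41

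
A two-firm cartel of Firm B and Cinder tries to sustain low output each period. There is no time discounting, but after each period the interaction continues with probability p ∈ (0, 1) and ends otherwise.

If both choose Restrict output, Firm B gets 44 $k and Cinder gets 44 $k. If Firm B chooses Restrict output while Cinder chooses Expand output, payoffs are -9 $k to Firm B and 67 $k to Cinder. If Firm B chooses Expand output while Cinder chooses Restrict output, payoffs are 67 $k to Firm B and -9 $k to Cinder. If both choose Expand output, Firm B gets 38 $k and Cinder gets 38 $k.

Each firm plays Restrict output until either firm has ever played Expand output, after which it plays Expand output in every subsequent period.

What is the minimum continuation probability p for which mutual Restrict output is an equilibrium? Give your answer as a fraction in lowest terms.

Expected cooperation value is 44 + p·44 + p²·44 + … = 44/(1−p); deviation gives 67 + p·38/(1−p).
44 ≥ 67(1−p) + 38p ⇒ 29p ≥ 23 ⇒ p ≥ 23/29.

23/29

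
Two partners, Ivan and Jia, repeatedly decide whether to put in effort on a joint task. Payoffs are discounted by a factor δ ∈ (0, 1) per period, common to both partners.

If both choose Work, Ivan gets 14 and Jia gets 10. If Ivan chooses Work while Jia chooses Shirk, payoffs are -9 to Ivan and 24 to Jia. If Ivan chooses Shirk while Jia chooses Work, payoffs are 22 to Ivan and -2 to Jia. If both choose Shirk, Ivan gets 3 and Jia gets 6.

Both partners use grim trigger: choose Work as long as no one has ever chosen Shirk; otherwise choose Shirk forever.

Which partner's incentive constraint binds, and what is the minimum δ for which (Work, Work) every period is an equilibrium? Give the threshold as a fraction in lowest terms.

Ivan's threshold: (22−14)/(22−3) = 8/19.
Jia's threshold: (24−10)/(24−6) = 7/9.
8/19 < 7/9, so Jia binds and δ* = 7/9.

Jia; δ ≥ 7/9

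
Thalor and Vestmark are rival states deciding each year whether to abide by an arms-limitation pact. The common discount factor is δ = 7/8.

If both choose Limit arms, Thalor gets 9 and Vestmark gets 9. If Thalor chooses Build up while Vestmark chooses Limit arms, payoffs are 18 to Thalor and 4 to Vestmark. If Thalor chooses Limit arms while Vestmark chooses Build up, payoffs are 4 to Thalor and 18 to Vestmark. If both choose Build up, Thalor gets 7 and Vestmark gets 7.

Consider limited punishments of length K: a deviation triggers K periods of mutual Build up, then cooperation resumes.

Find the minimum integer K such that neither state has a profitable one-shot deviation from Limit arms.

8

IC: δ(1−δ^K)/(1−δ) ≥ (18−9)/(9−7) = 9/2.
With δ = 7/8: need 1 − δ^K ≥ 9/2·(1−7/8)/(7/8), i.e. δ^K ≤ 0.3571.
Since (7/8)^7 = 0.3927 and (7/8)^8 = 0.3436, the smallest such K is 8.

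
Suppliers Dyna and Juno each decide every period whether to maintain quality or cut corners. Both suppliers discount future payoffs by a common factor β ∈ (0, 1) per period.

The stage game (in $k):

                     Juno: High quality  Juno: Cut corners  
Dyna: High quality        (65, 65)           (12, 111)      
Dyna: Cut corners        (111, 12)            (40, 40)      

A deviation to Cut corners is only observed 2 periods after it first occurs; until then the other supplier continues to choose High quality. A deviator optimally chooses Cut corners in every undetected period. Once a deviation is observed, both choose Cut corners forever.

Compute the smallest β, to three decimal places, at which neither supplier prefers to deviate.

0.805

A deviator earns 111 for 2 periods, then 40 forever; cooperating earns 65 forever. Multiplying the IC by (1−β):
65 ≥ 111(1−β^2) + 40β^2, so 71·β^2 ≥ 46 and β^2 ≥ 46/71.
β ≥ (46/71)^(1/2) ≈ 0.805.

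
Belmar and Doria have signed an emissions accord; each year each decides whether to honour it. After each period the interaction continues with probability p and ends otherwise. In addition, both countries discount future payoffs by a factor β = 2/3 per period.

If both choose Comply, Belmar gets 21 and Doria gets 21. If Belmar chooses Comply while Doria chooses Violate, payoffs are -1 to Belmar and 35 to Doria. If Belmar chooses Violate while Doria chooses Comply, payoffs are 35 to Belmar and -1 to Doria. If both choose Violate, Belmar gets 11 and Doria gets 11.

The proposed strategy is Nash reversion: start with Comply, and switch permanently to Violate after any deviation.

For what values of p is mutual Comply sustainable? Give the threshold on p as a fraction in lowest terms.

7/8

Expected continuation weight on next period's payoff is β·p = 2/3·p, which plays the role of the discount factor.
Cooperation requires 2/3·p ≥ (35−21)/(35−11) = 7/12, hence p ≥ 7/8.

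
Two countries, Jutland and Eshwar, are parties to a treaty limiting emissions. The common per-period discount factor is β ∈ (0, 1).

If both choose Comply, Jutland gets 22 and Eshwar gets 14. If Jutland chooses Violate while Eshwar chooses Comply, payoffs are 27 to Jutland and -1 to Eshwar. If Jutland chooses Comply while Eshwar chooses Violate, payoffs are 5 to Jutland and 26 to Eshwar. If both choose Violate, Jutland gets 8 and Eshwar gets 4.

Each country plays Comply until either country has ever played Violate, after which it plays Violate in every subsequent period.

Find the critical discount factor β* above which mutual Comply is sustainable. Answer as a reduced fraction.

For Jutland: deviation gain 27−22 = 5, per-period punishment loss 22−8 = 14. IC gives β ≥ 5/19.
For Eshwar: gain 12, loss 10 per period, so β ≥ 12/22 = 6/11.
The tighter constraint is Eshwar's, so cooperation needs β ≥ 6/11.

6/11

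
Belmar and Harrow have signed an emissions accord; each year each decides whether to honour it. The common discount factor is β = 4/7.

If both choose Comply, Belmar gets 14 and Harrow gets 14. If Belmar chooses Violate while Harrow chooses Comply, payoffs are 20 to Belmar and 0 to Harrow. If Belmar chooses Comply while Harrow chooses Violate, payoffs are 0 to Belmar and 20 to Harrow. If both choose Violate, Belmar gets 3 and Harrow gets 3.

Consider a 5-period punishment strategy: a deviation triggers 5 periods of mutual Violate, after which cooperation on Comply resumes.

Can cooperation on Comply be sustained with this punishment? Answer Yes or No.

Yes

A one-shot deviation gives 20 now, then 3 for 5 periods, then back to 14.
Gain from deviating: (20−14) today; loss: (14−3) in each of the next 5 periods.
No-deviation condition: (14−3)(β+…+β^5) ≥ 20−14, i.e. β+…+β^5 ≥ 6/11.
At β = 4/7: β+…+β^5 = 1.2521 ≥ 0.5455.
So cooperation is sustainable.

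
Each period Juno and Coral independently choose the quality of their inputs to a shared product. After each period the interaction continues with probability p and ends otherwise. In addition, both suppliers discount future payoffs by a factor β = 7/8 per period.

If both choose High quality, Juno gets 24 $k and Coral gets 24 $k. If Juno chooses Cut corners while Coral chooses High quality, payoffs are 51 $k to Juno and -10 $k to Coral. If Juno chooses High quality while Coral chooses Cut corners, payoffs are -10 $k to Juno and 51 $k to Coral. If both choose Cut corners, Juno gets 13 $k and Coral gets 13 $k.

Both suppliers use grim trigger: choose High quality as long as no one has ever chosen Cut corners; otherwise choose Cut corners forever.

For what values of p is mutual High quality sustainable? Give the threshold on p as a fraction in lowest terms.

Expected continuation weight on next period's payoff is β·p = 7/8·p, which plays the role of the discount factor.
Cooperation requires 7/8·p ≥ (51−24)/(51−13) = 27/38, hence p ≥ 108/133.

108/133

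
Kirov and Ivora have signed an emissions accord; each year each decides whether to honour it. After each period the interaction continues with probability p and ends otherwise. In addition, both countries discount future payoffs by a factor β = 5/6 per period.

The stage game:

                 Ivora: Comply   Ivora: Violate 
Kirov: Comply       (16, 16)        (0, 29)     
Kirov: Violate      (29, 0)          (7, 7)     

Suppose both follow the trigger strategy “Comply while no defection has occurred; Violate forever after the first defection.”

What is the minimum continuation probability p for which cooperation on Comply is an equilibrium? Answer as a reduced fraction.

39/55

With continuation probability p and discount β, the effective per-period discount factor is βp.
Grim-trigger IC: βp ≥ (29−16)/(29−7) = 13/22.
So p ≥ (13/22)/(5/6) = 39/55.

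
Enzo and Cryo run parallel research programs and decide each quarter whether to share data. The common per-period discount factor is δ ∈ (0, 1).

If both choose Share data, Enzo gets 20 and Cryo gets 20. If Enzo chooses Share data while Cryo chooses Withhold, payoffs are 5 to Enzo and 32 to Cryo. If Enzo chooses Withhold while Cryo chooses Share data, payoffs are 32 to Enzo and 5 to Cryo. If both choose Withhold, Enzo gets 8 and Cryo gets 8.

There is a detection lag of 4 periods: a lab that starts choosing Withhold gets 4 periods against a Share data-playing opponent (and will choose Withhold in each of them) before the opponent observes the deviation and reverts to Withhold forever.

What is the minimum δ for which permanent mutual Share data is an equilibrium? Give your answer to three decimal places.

0.841

A deviator earns 32 for 4 periods, then 8 forever; cooperating earns 20 forever. Multiplying the IC by (1−δ):
20 ≥ 32(1−δ^4) + 8δ^4, so 24·δ^4 ≥ 12 and δ^4 ≥ 1/2.
δ ≥ (1/2)^(1/4) ≈ 0.841.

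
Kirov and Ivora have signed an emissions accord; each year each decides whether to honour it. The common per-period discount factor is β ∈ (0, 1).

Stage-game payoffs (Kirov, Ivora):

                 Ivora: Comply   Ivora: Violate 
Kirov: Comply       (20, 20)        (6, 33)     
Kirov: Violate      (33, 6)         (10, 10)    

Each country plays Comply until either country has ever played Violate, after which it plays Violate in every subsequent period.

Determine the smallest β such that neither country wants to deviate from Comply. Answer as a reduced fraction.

Cooperation forever yields 20 each period: 20/(1−β).
Deviating yields 33 once, then 10 forever: 33 + 10β/(1−β).
No profitable deviation requires 20/(1−β) ≥ 33 + 10β/(1−β).
Multiplying by (1−β): 20 ≥ 33(1−β) + 10β = 33 − 23β.
So 23β ≥ 13, i.e. β ≥ 13/23.

13/23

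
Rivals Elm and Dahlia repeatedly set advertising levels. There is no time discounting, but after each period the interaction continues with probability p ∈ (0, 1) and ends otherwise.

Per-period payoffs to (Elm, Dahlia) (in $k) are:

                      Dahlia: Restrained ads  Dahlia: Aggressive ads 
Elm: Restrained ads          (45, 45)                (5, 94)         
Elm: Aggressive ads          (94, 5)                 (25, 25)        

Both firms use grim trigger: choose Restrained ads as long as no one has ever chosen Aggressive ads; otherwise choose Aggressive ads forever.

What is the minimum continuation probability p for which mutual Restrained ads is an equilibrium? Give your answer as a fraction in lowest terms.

49/69

With no time discounting, the continuation probability p plays the role of the discount factor.
Grim-trigger IC: 45/(1−p) ≥ 94 + 25p/(1−p) ⇒ p ≥ (94−45)/(94−25) = 49/69.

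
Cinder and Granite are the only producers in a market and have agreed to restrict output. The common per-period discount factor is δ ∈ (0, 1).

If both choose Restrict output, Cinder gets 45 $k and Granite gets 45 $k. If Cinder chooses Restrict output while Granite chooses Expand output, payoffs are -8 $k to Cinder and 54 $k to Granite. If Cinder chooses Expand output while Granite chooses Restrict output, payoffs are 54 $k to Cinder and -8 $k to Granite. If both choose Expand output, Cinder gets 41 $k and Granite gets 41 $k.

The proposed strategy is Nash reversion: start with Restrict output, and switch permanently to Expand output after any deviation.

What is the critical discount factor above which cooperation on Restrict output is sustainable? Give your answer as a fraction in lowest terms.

9/13

45/(1−δ) ≥ 54 + 41δ/(1−δ)
45 ≥ 54 − 13δ
δ ≥ 9/13.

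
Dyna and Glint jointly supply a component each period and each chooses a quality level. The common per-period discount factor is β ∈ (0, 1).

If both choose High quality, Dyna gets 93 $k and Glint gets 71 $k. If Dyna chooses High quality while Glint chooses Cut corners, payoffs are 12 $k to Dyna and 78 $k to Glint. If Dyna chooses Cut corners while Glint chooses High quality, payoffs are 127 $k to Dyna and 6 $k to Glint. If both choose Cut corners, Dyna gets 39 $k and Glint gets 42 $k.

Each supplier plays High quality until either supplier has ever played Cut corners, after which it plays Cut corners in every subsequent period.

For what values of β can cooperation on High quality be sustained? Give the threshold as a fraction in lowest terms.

For Dyna: deviation gain 127−93 = 34, per-period punishment loss 93−39 = 54. IC gives β ≥ 34/88 = 17/44.
For Glint: gain 7, loss 29 per period, so β ≥ 7/36.
The tighter constraint is Dyna's, so cooperation needs β ≥ 17/44.

17/44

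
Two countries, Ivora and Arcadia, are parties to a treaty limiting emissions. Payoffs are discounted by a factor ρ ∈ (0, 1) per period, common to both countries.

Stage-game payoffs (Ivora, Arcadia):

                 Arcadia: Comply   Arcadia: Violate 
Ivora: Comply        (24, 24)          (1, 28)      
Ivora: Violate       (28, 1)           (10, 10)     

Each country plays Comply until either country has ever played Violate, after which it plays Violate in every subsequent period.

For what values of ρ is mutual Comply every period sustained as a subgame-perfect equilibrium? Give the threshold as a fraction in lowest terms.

24/(1−ρ) ≥ 28 + 10ρ/(1−ρ)
24 ≥ 28 − 18ρ
ρ ≥ 4/18 = 2/9.

2/9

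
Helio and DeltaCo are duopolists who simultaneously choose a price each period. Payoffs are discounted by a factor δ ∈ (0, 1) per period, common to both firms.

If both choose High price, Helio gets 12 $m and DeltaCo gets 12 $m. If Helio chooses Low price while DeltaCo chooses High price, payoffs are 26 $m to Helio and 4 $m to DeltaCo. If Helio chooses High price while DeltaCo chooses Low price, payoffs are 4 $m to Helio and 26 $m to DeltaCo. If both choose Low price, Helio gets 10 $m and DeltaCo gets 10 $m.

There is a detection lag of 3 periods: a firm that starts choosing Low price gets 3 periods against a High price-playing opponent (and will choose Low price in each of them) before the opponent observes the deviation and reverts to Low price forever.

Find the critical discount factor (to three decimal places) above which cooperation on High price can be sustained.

0.956

Deviating for the 3 undetected periods gains 26−12 = 14 per period over cooperation, then loses 12−10 = 2 per period forever once punishment starts.
Gain: 14(1 + δ + … + δ^2); loss: 2·δ^3/(1−δ).
No profitable deviation ⇔ 14(1−δ^3) ≤ 2·δ^3, i.e. δ^3 ≥ 14/(14+2) = 7/8.
Hence δ ≥ (7/8)^(1/3) ≈ 0.956.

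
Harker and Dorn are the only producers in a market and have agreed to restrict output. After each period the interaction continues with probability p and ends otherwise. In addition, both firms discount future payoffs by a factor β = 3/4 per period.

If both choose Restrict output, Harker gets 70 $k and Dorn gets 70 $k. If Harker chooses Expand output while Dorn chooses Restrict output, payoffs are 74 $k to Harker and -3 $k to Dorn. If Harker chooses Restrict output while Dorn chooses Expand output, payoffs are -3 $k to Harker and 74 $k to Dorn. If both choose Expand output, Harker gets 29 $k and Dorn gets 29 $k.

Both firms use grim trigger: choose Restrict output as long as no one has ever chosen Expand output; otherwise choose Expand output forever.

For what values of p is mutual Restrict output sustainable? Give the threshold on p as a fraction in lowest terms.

16/135

Expected continuation weight on next period's payoff is β·p = 3/4·p, which plays the role of the discount factor.
Cooperation requires 3/4·p ≥ (74−70)/(74−29) = 4/45, hence p ≥ 16/135.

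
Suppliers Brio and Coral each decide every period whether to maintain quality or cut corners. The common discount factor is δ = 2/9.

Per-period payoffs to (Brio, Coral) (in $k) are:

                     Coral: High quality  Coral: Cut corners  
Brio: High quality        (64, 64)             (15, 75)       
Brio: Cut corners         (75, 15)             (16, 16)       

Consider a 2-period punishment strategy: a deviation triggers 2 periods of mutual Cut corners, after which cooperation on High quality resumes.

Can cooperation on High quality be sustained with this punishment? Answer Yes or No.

Comparing payoff streams over the 3 periods until play realigns: cooperate → 64(1+δ+…+δ^2); deviate → 75 + 16(δ+…+δ^2).
Cooperation is sustained iff (64−16)(δ+…+δ^2) ≥ 75−64.
δ+…+δ^2 = 2/9·(1−(2/9)^2)/(1−2/9) = 0.2716, and (75−64)/(64−16) = 0.2292.
0.2716 ≥ 0.2292, so cooperation is sustainable.

Yes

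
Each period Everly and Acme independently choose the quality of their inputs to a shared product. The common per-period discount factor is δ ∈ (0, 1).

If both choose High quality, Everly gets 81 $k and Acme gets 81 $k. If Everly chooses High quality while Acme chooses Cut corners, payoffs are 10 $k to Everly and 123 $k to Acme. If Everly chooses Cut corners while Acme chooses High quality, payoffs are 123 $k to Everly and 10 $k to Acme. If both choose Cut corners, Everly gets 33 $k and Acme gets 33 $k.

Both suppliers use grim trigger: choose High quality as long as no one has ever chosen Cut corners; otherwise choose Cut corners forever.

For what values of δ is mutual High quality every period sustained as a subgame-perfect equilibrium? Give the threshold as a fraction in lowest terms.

Under grim trigger the critical discount factor is (T−C)/(T−P) with T = 123, C = 81, P = 33.
δ* = (123−81)/(123−33) = 42/90 = 7/15.

7/15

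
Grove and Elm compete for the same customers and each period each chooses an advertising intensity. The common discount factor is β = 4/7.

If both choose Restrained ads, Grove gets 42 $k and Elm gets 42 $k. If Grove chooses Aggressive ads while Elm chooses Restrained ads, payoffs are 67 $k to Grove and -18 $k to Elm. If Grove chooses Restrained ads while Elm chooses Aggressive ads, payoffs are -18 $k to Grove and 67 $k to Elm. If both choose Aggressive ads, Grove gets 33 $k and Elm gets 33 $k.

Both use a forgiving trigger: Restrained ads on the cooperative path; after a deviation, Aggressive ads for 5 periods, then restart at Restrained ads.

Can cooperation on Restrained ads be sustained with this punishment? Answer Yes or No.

A one-shot deviation gives 67 now, then 33 for 5 periods, then back to 42.
Gain from deviating: (67−42) today; loss: (42−33) in each of the next 5 periods.
No-deviation condition: (42−33)(β+…+β^5) ≥ 67−42, i.e. β+…+β^5 ≥ 25/9.
At β = 4/7: β+…+β^5 = 1.2521 < 2.7778.
So cooperation is not sustainable.

No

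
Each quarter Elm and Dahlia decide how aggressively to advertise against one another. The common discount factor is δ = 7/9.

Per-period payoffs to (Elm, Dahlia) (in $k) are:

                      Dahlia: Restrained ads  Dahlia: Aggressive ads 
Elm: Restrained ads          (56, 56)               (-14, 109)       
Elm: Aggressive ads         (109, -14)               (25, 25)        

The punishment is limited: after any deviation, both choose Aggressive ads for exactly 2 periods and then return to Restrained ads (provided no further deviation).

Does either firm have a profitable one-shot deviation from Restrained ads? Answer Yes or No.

Yes

IC: δ+…+δ^2 ≥ (109−56)/(56−25) = 53/31.
At δ = 7/9: partial sum = 1.3827 < 1.7097. Cooperation not sustainable.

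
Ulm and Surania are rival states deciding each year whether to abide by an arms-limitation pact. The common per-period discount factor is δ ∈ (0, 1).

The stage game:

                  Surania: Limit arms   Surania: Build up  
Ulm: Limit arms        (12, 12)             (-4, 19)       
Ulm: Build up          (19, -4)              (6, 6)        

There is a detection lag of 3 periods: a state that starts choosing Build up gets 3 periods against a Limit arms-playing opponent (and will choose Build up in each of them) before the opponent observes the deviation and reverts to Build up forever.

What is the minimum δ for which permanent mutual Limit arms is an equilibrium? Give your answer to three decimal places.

0.814

A deviator earns 19 for 3 periods, then 6 forever; cooperating earns 12 forever. Multiplying the IC by (1−δ):
12 ≥ 19(1−δ^3) + 6δ^3, so 13·δ^3 ≥ 7 and δ^3 ≥ 7/13.
δ ≥ (7/13)^(1/3) ≈ 0.814.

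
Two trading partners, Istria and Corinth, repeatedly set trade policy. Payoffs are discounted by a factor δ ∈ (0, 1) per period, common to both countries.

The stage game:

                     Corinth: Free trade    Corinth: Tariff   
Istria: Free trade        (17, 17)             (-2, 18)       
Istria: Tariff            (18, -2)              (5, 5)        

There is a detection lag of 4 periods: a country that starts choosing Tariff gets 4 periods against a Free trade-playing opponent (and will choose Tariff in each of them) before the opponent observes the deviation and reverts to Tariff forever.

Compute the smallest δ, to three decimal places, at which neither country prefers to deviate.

Deviating for the 4 undetected periods gains 18−17 = 1 per period over cooperation, then loses 17−5 = 12 per period forever once punishment starts.
Gain: 1(1 + δ + … + δ^3); loss: 12·δ^4/(1−δ).
No profitable deviation ⇔ 1(1−δ^4) ≤ 12·δ^4, i.e. δ^4 ≥ 1/(1+12) = 1/13.
Hence δ ≥ (1/13)^(1/4) ≈ 0.527.

0.527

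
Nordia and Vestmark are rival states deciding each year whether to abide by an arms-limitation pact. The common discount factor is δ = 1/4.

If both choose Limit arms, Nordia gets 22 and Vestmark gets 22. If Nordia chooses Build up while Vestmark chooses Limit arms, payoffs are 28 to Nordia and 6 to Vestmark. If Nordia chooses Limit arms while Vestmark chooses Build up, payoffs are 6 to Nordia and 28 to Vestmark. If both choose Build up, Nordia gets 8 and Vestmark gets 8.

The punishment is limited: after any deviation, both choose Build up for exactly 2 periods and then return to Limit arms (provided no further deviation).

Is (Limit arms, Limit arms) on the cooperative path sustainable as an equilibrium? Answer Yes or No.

No

IC: δ+…+δ^2 ≥ (28−22)/(22−8) = 3/7.
At δ = 1/4: partial sum = 0.3125 < 0.4286. Cooperation not sustainable.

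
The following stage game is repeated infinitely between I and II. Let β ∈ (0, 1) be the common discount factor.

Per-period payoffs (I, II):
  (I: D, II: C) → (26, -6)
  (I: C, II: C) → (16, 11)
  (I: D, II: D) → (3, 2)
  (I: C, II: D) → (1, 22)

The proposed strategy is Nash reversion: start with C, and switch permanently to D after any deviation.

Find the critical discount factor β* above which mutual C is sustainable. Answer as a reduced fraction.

I: cooperation gives 16 each period; deviation gives 26 once then 3 forever.
  16/(1−β) ≥ 26 + 3β/(1−β) ⇒ β ≥ 10/23.
II: cooperation gives 11 each period; deviation gives 22 once then 2 forever.
  β ≥ 11/20.
Both must hold, so the binding constraint is II's: β ≥ 11/20.

11/20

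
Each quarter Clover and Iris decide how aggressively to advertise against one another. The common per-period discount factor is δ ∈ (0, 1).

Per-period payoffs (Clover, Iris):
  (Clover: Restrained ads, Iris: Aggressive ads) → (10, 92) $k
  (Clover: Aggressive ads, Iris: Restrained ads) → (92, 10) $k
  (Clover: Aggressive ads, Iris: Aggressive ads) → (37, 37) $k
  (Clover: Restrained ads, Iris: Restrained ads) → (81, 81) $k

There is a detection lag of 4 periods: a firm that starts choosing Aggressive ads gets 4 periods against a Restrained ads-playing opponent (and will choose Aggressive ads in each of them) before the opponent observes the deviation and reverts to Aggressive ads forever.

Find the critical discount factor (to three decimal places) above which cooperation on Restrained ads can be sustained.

Deviating for the 4 undetected periods gains 92−81 = 11 per period over cooperation, then loses 81−37 = 44 per period forever once punishment starts.
Gain: 11(1 + δ + … + δ^3); loss: 44·δ^4/(1−δ).
No profitable deviation ⇔ 11(1−δ^4) ≤ 44·δ^4, i.e. δ^4 ≥ 11/(11+44) = 1/5.
Hence δ ≥ (1/5)^(1/4) ≈ 0.669.

0.669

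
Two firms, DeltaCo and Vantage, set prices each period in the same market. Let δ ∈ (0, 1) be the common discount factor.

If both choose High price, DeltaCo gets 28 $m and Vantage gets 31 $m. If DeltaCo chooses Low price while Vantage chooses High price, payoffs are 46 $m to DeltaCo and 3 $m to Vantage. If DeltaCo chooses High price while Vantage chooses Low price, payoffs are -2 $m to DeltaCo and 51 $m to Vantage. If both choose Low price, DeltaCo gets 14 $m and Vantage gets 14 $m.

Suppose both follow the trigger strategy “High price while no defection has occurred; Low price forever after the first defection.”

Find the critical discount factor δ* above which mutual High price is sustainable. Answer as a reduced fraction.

DeltaCo: cooperation gives 28 each period; deviation gives 46 once then 14 forever.
  28/(1−δ) ≥ 46 + 14δ/(1−δ) ⇒ δ ≥ 18/32 = 9/16.
Vantage: cooperation gives 31 each period; deviation gives 51 once then 14 forever.
  δ ≥ 20/37.
Both must hold, so the binding constraint is DeltaCo's: δ ≥ 9/16.

9/16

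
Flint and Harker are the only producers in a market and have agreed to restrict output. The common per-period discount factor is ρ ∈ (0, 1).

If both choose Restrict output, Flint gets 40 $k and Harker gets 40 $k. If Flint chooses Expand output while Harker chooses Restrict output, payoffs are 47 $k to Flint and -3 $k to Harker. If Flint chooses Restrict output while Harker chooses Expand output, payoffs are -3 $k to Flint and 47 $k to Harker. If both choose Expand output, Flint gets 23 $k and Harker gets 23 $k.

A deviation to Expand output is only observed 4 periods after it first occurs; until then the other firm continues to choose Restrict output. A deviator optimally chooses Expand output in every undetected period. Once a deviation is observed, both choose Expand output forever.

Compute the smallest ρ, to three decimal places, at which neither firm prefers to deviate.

0.735

Deviating for the 4 undetected periods gains 47−40 = 7 per period over cooperation, then loses 40−23 = 17 per period forever once punishment starts.
Gain: 7(1 + ρ + … + ρ^3); loss: 17·ρ^4/(1−ρ).
No profitable deviation ⇔ 7(1−ρ^4) ≤ 17·ρ^4, i.e. ρ^4 ≥ 7/(7+17) = 7/24.
Hence ρ ≥ (7/24)^(1/4) ≈ 0.735.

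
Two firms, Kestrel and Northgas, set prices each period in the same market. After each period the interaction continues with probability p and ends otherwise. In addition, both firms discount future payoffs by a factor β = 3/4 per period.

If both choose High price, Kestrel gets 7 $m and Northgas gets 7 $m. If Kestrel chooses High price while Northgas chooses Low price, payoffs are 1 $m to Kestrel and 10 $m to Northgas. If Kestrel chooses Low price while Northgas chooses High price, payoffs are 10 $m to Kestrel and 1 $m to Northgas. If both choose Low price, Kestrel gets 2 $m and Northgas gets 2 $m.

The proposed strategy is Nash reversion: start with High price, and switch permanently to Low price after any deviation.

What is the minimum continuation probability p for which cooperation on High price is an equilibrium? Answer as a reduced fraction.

1/2

With continuation probability p and discount β, the effective per-period discount factor is βp.
Grim-trigger IC: βp ≥ (10−7)/(10−2) = 3/8.
So p ≥ (3/8)/(3/4) = 1/2.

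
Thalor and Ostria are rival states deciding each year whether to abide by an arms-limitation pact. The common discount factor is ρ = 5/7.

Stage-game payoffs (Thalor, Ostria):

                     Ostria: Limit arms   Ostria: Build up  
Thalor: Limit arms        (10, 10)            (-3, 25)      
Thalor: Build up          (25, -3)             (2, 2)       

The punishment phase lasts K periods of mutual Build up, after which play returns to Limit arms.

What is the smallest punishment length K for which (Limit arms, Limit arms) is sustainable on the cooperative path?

Need Σ_{k=1}^{K} ρ^k ≥ (25−10)/(10−2) = 1.8750 at ρ = 5/7.
At K = 4 the sum is 1.8492 < 1.8750; at K = 5 it is 2.0352 ≥ 1.8750.
So the minimum punishment length is K = 5.

5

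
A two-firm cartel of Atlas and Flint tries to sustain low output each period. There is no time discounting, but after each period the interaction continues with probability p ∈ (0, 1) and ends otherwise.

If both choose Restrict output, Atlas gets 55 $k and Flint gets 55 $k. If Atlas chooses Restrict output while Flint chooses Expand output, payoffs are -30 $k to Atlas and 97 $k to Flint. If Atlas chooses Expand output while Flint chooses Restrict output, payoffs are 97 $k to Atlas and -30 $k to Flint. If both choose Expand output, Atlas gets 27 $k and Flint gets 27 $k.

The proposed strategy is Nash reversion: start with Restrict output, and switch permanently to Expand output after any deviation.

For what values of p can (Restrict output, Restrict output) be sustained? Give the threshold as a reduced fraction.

3/5

Expected cooperation value is 55 + p·55 + p²·55 + … = 55/(1−p); deviation gives 97 + p·27/(1−p).
55 ≥ 97(1−p) + 27p ⇒ 70p ≥ 42 ⇒ p ≥ 42/70 = 3/5.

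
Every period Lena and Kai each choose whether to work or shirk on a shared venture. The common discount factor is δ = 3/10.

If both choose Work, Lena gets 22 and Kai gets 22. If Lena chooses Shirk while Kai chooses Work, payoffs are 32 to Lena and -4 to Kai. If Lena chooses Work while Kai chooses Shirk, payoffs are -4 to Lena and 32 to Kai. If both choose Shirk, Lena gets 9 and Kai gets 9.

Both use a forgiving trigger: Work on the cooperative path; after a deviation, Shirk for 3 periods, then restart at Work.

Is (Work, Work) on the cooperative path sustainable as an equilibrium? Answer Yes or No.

A one-shot deviation gives 32 now, then 9 for 3 periods, then back to 22.
Gain from deviating: (32−22) today; loss: (22−9) in each of the next 3 periods.
No-deviation condition: (22−9)(δ+…+δ^3) ≥ 32−22, i.e. δ+…+δ^3 ≥ 10/13.
At δ = 3/10: δ+…+δ^3 = 0.4170 < 0.7692.
So cooperation is not sustainable.

No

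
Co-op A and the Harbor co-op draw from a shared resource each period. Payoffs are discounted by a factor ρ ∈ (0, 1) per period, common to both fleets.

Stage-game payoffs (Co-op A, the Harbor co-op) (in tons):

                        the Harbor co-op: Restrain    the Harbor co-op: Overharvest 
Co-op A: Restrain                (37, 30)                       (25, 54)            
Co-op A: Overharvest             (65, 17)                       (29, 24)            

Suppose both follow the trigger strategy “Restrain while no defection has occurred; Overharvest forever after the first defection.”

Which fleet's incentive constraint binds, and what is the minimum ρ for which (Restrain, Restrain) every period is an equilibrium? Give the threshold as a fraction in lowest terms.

the Harbor co-op; ρ ≥ 4/5

Co-op A: cooperation gives 37 each period; deviation gives 65 once then 29 forever.
  37/(1−ρ) ≥ 65 + 29ρ/(1−ρ) ⇒ ρ ≥ 28/36 = 7/9.
the Harbor co-op: cooperation gives 30 each period; deviation gives 54 once then 24 forever.
  ρ ≥ 24/30 = 4/5.
Both must hold, so the binding constraint is the Harbor co-op's: ρ ≥ 4/5.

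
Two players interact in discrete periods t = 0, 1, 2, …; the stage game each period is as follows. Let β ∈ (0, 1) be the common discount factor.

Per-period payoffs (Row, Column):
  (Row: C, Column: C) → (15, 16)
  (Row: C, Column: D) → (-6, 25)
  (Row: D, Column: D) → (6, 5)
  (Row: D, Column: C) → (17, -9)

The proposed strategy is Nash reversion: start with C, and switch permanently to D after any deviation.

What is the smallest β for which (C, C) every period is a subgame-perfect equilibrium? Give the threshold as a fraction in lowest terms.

9/20

Row's threshold: (17−15)/(17−6) = 2/11.
Column's threshold: (25−16)/(25−5) = 9/20.
2/11 < 9/20, so Column binds and β* = 9/20.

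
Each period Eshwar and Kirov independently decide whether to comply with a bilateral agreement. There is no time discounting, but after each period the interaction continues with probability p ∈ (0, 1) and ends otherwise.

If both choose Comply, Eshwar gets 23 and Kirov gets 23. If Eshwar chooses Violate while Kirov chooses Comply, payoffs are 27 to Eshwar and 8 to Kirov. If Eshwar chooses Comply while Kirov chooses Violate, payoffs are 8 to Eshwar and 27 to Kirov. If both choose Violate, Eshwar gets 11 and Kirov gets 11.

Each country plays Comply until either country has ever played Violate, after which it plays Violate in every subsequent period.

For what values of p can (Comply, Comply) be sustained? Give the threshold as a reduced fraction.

1/4

Expected cooperation value is 23 + p·23 + p²·23 + … = 23/(1−p); deviation gives 27 + p·11/(1−p).
23 ≥ 27(1−p) + 11p ⇒ 16p ≥ 4 ⇒ p ≥ 4/16 = 1/4.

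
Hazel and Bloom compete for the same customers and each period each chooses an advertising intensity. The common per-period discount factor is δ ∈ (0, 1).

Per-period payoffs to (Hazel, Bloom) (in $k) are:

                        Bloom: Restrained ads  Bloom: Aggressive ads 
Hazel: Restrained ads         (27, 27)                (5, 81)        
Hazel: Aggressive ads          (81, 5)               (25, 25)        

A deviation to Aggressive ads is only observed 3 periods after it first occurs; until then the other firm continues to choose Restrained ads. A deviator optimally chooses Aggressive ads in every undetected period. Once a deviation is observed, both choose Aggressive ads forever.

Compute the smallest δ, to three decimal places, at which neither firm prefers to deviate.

0.988

A deviator earns 81 for 3 periods, then 25 forever; cooperating earns 27 forever. Multiplying the IC by (1−δ):
27 ≥ 81(1−δ^3) + 25δ^3, so 56·δ^3 ≥ 54 and δ^3 ≥ 27/28.
δ ≥ (27/28)^(1/3) ≈ 0.988.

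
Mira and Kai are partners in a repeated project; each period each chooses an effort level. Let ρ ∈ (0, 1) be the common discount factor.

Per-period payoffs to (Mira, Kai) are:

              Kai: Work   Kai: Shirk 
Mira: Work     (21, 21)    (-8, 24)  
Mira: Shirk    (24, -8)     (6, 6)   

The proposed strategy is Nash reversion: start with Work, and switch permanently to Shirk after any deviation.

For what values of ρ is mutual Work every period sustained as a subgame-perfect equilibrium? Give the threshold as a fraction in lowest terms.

1/6

21/(1−ρ) ≥ 24 + 6ρ/(1−ρ)
21 ≥ 24 − 18ρ
ρ ≥ 3/18 = 1/6.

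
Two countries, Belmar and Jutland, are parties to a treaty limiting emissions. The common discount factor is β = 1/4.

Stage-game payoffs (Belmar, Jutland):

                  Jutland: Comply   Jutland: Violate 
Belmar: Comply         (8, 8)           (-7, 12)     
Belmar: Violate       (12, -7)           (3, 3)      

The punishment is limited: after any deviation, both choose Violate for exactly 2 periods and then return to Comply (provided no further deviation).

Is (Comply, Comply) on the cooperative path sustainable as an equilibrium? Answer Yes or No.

No

Comparing payoff streams over the 3 periods until play realigns: cooperate → 8(1+β+…+β^2); deviate → 12 + 3(β+…+β^2).
Cooperation is sustained iff (8−3)(β+…+β^2) ≥ 12−8.
β+…+β^2 = 1/4·(1−(1/4)^2)/(1−1/4) = 0.3125, and (12−8)/(8−3) = 0.8000.
0.3125 < 0.8000, so cooperation is not sustainable.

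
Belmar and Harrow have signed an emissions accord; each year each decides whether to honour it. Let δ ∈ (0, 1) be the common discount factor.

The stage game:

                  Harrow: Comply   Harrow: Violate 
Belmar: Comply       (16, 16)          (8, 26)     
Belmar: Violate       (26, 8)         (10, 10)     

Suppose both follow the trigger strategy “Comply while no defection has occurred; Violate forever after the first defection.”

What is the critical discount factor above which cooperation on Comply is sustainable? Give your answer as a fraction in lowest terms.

Cooperation forever yields 16 each period: 16/(1−δ).
Deviating yields 26 once, then 10 forever: 26 + 10δ/(1−δ).
No profitable deviation requires 16/(1−δ) ≥ 26 + 10δ/(1−δ).
Multiplying by (1−δ): 16 ≥ 26(1−δ) + 10δ = 26 − 16δ.
So 16δ ≥ 10, i.e. δ ≥ 10/16 = 5/8.

5/8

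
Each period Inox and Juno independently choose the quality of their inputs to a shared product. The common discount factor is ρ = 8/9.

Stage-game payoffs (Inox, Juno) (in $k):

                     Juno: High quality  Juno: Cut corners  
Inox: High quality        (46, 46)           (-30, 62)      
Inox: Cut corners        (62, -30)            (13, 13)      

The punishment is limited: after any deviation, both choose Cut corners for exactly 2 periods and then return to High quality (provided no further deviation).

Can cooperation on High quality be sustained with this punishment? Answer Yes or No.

Yes

Comparing payoff streams over the 3 periods until play realigns: cooperate → 46(1+ρ+…+ρ^2); deviate → 62 + 13(ρ+…+ρ^2).
Cooperation is sustained iff (46−13)(ρ+…+ρ^2) ≥ 62−46.
ρ+…+ρ^2 = 8/9·(1−(8/9)^2)/(1−8/9) = 1.6790, and (62−46)/(46−13) = 0.4848.
1.6790 ≥ 0.4848, so cooperation is sustainable.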